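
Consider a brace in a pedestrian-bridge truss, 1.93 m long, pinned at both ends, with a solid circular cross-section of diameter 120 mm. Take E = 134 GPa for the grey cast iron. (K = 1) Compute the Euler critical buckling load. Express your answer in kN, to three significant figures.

P_cr ≈ 3610 kN

I = πd⁴/64 = π×120⁴/64 = 1.018×10^7 mm⁴
I = 1.018×10^7 mm⁴ = 1.018×10^-5 m⁴
Effective length L_e = K·L = 1 × 1.93 = 1.930 m
P_cr = π²EI / L_e² = π² × 134×10⁹ × 1.018×10^-5 / 1.930² = 3.614×10^6 N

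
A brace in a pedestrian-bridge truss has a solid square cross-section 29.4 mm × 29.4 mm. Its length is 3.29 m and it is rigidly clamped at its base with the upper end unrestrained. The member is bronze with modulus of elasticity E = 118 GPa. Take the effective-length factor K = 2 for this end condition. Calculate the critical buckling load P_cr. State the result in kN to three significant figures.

P_cr ≈ 1.67 kN

I = a⁴/12 = 29.4⁴/12 = 6.226×10^4 mm⁴
I = 6.226×10^4 mm⁴ = 6.226×10^-8 m⁴
Effective length L_e = K·L = 2 × 3.29 = 6.580 m
P_cr = π²EI / L_e² = π² × 118×10⁹ × 6.226×10^-8 / 6.580² = 1.675×10^3 N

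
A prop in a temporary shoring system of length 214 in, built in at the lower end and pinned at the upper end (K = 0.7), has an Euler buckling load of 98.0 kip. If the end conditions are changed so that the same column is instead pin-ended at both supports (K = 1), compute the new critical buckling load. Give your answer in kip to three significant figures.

P_cr ∝ 1/K², so P_cr,new = P_cr,old × (K_old/K_new)² = 98.0 × (0.7/1)²
= 98.0 × 0.4900 = 48.0 kip

P_cr ≈ 48.0 kip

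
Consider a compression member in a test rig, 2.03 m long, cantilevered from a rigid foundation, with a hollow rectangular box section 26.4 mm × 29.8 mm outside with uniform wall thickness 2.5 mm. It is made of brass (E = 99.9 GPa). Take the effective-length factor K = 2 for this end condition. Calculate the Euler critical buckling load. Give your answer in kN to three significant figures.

P_cr ≈ 1.52 kN

Inner dimensions: h_i = 29.8 − 2×2.5 = 24.80 mm, b_i = 26.4 − 2×2.5 = 21.40 mm
Weak-axis I_min = (h_o·b_o³ − h_i·b_i³)/12 with b_o = 26.4, b_i = 21.40 mm (shorter outer/inner sides).
I_min = (29.8×26.4³ − 24.80×21.40³)/12 = 2.544×10^4 mm⁴
I = 2.544×10^4 mm⁴ = 2.544×10^-8 m⁴
Effective length L_e = K·L = 2 × 2.03 = 4.060 m
P_cr = π²EI / L_e² = π² × 99.9×10⁹ × 2.544×10^-8 / 4.060² = 1.522×10^3 N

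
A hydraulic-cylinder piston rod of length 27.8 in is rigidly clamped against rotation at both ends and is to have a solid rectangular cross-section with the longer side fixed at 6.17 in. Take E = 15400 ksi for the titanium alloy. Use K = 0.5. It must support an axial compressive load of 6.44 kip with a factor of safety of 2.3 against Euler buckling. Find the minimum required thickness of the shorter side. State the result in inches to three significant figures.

b ≈ 0.332 in

Required P_cr = n·P = 2.3 × 6.44 = 14.81 kip
L_e = K·L = 0.5 × 27.8 = 13.90 in
Required I = P_cr·L_e²/(π²E) = 1.481×10^4 × 13.90² / (π² × 1.54×10^7) = 1.883×10^-2 in⁴
Rectangle, weak axis: I_min = h·b³/12 with h = 6.17 in fixed  ⇒  b = (12I/h)^(1/3) = 0.332 in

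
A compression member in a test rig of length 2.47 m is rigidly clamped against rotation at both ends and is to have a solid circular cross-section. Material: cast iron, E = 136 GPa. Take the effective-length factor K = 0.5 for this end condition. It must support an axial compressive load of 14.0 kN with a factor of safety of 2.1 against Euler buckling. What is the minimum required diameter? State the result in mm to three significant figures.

d ≈ 28.7 mm

Required P_cr = n·P = 2.1 × 14.0 = 29.40 kN
L_e = K·L = 0.5 × 2.47 = 1.235 m
Required I = P_cr·L_e²/(π²E) = 2.940×10^4 × 1.235² / (π² × 1.36×10^11) = 3.341×10^-8 m⁴
I_req = 3.341×10^4 mm⁴
Solid circle: I = πd⁴/64  ⇒  d = (64I/π)^(1/4) = (64×3.341×10^4/π)^(1/4) = 28.7 mm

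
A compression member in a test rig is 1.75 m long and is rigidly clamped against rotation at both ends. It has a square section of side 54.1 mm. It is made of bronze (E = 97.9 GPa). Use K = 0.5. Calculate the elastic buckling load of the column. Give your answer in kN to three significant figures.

P_cr ≈ 901 kN

I = a⁴/12 = 54.1⁴/12 = 7.139×10^5 mm⁴
I = 7.139×10^5 mm⁴ = 7.139×10^-7 m⁴
Effective length L_e = K·L = 0.5 × 1.75 = 0.8750 m
P_cr = π²EI / L_e² = π² × 97.9×10⁹ × 7.139×10^-7 / 0.8750² = 9.009×10^5 N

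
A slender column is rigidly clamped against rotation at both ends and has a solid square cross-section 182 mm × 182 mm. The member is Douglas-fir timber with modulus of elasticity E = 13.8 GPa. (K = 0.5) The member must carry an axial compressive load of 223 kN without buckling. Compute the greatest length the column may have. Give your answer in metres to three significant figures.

I = a⁴/12 = 182⁴/12 = 9.143×10^7 mm⁴
I = 9.143×10^-5 m⁴
At the buckling limit P_cr = P = 2.230×10^5 N
From P_cr = π²EI/(K·L)²:  L = (1/K)·√(π²EI/P_cr) = (1/0.5)·√(π²×1.38×10^10×9.143×10^-5/2.230×10^5)
L = 14.9 m

L_max ≈ 14.9 m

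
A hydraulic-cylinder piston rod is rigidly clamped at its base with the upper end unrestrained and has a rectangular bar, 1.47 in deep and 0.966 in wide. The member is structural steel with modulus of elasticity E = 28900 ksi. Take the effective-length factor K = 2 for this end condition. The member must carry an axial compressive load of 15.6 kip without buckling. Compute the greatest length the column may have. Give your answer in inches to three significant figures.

L_max ≈ 22.5 in

Buckling occurs about the weak axis: I_min = h·b³/12 with b = 0.966 in (the shorter side).
I_min = 1.47×0.966³/12 = 0.1104 in⁴
At the buckling limit P_cr = P = 1.560×10^4 lb
From P_cr = π²EI/(K·L)²:  L = (1/K)·√(π²EI/P_cr) = (1/2)·√(π²×2.89×10^7×0.1104/1.560×10^4)
L = 22.5 in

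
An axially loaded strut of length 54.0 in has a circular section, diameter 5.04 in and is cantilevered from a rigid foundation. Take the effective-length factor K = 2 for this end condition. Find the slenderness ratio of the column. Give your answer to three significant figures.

For a solid circle r = d/4 = 5.04/4 = 1.260 in
L_e = K·L = 2 × 54.0 = 108.0 in
λ = L_e / r_min = 108.00 / 1.260 = 85.7

λ ≈ 85.7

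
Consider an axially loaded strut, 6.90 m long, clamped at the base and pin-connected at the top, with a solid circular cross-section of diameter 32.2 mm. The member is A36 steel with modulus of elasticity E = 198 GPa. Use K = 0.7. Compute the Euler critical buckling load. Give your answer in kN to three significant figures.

I = πd⁴/64 = π×32.2⁴/64 = 5.277×10^4 mm⁴
I = 5.277×10^4 mm⁴ = 5.277×10^-8 m⁴
Effective length L_e = K·L = 0.7 × 6.90 = 4.830 m
P_cr = π²EI / L_e² = π² × 198×10⁹ × 5.277×10^-8 / 4.830² = 4.420×10^3 N

P_cr ≈ 4.42 kN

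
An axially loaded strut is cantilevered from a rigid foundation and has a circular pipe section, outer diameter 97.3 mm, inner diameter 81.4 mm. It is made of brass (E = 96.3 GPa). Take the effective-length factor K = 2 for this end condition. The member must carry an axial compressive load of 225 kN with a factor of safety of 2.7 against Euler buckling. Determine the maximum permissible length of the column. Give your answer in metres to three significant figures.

L_max ≈ 0.937 m

d_o = 97.3 mm, d_i = 81.4 mm
I = π(d_o⁴ − d_i⁴)/64 = π(97.3⁴ − 81.40⁴)/64 = 2.245×10^6 mm⁴
I = 2.245×10^-6 m⁴
Required critical load P_cr = n·P = 2.7 × 225 = 607.5 kN = 6.075×10^5 N
From P_cr = π²EI/(K·L)²:  L = (1/K)·√(π²EI/P_cr) = (1/2)·√(π²×9.63×10^10×2.245×10^-6/6.075×10^5)
L = 0.937 m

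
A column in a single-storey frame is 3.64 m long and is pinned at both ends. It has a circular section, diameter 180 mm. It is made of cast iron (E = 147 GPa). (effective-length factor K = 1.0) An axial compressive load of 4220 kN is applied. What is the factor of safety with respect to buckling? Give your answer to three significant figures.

I = πd⁴/64 = π×180⁴/64 = 5.153×10^7 mm⁴
I = 5.153×10^7 mm⁴ = 5.153×10^-5 m⁴
Effective length L_e = K·L = 1 × 3.64 = 3.640 m
P_cr = π²EI / L_e² = π² × 147×10⁹ × 5.153×10^-5 / 3.640² = 5.643×10^6 N
Factor of safety n = P_cr / P = 5642.5 / 4220 = 1.34

n ≈ 1.34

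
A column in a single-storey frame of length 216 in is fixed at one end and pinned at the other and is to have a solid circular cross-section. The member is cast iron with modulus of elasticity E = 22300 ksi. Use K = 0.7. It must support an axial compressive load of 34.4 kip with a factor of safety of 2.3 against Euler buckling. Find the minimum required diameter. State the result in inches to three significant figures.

Required P_cr = n·P = 2.3 × 34.4 = 79.12 kip
L_e = K·L = 0.7 × 216 = 151.2 in
Required I = P_cr·L_e²/(π²E) = 7.912×10^4 × 151.2² / (π² × 2.23×10^7) = 8.218 in⁴
Solid circle: I = πd⁴/64  ⇒  d = (64I/π)^(1/4) = (64×8.218/π)^(1/4) = 3.60 in

d ≈ 3.60 in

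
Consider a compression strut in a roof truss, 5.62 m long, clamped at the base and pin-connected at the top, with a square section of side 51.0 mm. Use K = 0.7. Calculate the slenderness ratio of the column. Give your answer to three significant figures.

For a square r = a/√12 = 51.0/√12 = 14.72 mm
L_e = K·L = 0.7 × 5.62 m = 3.934 m = 3934.0 mm
λ = L_e / r_min = 3934.0 / 14.72 = 267

λ ≈ 267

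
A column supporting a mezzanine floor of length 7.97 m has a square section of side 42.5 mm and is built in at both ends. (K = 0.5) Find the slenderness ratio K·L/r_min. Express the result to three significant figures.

I = a⁴/12 = 42.5⁴/12 = 2.719×10^5 mm⁴
A = 1.806×10^3 mm²;  r_min = √(I/A) = √(2.719×10^5/1.806×10^3) = 12.27 mm
L_e = K·L = 0.5 × 7.97 m = 3.985 m = 3985.0 mm
λ = L_e / r_min = 3985.0 / 12.27 = 325

λ ≈ 325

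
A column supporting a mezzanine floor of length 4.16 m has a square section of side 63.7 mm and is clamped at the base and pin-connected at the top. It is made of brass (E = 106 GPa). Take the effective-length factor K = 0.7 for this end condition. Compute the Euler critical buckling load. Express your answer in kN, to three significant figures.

P_cr ≈ 169 kN

I = a⁴/12 = 63.7⁴/12 = 1.372×10^6 mm⁴
I = 1.372×10^6 mm⁴ = 1.372×10^-6 m⁴
Effective length L_e = K·L = 0.7 × 4.16 = 2.912 m
P_cr = π²EI / L_e² = π² × 106×10⁹ × 1.372×10^-6 / 2.912² = 1.693×10^5 N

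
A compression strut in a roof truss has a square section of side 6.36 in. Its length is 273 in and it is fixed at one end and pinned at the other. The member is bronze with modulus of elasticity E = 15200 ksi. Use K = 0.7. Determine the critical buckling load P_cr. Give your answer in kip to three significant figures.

P_cr ≈ 560 kip

I = a⁴/12 = 6.36⁴/12 = 136.3 in⁴
Effective length L_e = K·L = 0.7 × 273 = 191.1 in
P_cr = π²EI / L_e² = π² × 15200×10³ × 136.3 / 191.1² = 5.601×10^5 lb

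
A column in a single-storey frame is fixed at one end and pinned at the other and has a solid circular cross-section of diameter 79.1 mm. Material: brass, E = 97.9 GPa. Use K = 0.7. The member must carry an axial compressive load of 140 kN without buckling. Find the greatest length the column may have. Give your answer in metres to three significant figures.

L_max ≈ 5.20 m

I = πd⁴/64 = π×79.1⁴/64 = 1.922×10^6 mm⁴
I = 1.922×10^-6 m⁴
At the buckling limit P_cr = P = 1.400×10^5 N
From P_cr = π²EI/(K·L)²:  L = (1/K)·√(π²EI/P_cr) = (1/0.7)·√(π²×9.79×10^10×1.922×10^-6/1.400×10^5)
L = 5.20 m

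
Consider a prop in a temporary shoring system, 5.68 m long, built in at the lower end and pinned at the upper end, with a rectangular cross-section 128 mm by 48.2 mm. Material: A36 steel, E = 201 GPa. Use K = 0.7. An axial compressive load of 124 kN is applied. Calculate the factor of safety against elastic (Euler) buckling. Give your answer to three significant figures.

Buckling occurs about the weak axis: I_min = h·b³/12 with b = 48.2 mm (the shorter side).
I_min = 128×48.2³/12 = 1.194×10^6 mm⁴
I = 1.194×10^6 mm⁴ = 1.194×10^-6 m⁴
Effective length L_e = K·L = 0.7 × 5.68 = 3.976 m
P_cr = π²EI / L_e² = π² × 201×10⁹ × 1.194×10^-6 / 3.976² = 1.499×10^5 N
Factor of safety n = P_cr / P = 149.89 / 124 = 1.21

n ≈ 1.21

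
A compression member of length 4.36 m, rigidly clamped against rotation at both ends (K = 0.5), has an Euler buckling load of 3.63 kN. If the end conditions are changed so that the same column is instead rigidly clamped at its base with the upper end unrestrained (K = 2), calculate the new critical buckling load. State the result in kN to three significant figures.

P_cr ≈ 0.227 kN

P_cr ∝ 1/K², so P_cr,new = P_cr,old × (K_old/K_new)² = 3.63 × (0.5/2)²
= 3.63 × 0.06250 = 0.227 kN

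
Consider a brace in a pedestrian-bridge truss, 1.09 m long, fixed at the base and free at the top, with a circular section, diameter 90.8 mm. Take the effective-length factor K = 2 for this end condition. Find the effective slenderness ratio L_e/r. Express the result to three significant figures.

λ ≈ 96.0

I = πd⁴/64 = π×90.8⁴/64 = 3.337×10^6 mm⁴
A = 6.475×10^3 mm²;  r_min = √(I/A) = √(3.337×10^6/6.475×10^3) = 22.70 mm
L_e = K·L = 2 × 1.09 m = 2.180 m = 2180.0 mm
λ = L_e / r_min = 2180.0 / 22.70 = 96.0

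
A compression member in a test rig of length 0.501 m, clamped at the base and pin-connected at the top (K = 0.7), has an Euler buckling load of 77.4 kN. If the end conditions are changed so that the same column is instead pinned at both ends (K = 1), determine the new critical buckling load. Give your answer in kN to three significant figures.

P_cr ≈ 37.9 kN

P_cr ∝ 1/K², so P_cr,new = P_cr,old × (K_old/K_new)² = 77.4 × (0.7/1)²
= 77.4 × 0.4900 = 37.9 kN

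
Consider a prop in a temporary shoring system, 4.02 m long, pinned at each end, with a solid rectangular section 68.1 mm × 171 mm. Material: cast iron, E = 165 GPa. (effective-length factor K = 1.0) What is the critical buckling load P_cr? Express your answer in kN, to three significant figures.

Buckling occurs about the weak axis: I_min = h·b³/12 with b = 68.1 mm (the shorter side).
I_min = 171×68.1³/12 = 4.500×10^6 mm⁴
I = 4.500×10^6 mm⁴ = 4.500×10^-6 m⁴
Effective length L_e = K·L = 1 × 4.02 = 4.020 m
P_cr = π²EI / L_e² = π² × 165×10⁹ × 4.500×10^-6 / 4.020² = 4.535×10^5 N

P_cr ≈ 454 kN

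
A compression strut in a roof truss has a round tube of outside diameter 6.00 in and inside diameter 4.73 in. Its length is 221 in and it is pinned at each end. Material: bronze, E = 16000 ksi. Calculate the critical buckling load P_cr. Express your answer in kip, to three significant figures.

P_cr ≈ 126 kip

d_o = 6.00 in, d_i = 4.73 in
I = π(d_o⁴ − d_i⁴)/64 = π(6.00⁴ − 4.730⁴)/64 = 39.05 in⁴
Effective length L_e = K·L = 1 × 221 = 221.0 in
P_cr = π²EI / L_e² = π² × 16000×10³ × 39.05 / 221.0² = 1.262×10^5 lb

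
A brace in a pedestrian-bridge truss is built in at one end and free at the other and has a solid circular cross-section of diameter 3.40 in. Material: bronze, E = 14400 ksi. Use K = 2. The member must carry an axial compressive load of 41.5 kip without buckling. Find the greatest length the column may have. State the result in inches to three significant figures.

I = πd⁴/64 = π×3.40⁴/64 = 6.560 in⁴
At the buckling limit P_cr = P = 4.150×10^4 lb
From P_cr = π²EI/(K·L)²:  L = (1/K)·√(π²EI/P_cr) = (1/2)·√(π²×1.44×10^7×6.560/4.150×10^4)
L = 74.9 in

L_max ≈ 74.9 in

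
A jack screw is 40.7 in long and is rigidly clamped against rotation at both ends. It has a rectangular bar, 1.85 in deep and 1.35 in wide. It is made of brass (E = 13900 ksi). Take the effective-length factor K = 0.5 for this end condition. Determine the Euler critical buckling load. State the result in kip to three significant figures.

P_cr ≈ 126 kip

Buckling occurs about the weak axis: I_min = h·b³/12 with b = 1.35 in (the shorter side).
I_min = 1.85×1.35³/12 = 0.3793 in⁴
Effective length L_e = K·L = 0.5 × 40.7 = 20.35 in
P_cr = π²EI / L_e² = π² × 13900×10³ × 0.3793 / 20.35² = 1.257×10^5 lb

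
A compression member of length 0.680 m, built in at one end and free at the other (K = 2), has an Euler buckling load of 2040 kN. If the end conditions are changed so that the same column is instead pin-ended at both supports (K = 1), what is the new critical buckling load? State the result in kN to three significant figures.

P_cr ∝ 1/K², so P_cr,new = P_cr,old × (K_old/K_new)² = 2040 × (2/1)²
= 2040 × 4.000 = 8160 kN

P_cr ≈ 8160 kN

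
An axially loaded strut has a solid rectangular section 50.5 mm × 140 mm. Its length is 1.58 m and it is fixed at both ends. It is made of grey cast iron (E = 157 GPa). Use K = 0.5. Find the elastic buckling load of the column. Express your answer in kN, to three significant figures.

P_cr ≈ 3730 kN

Buckling occurs about the weak axis: I_min = h·b³/12 with b = 50.5 mm (the shorter side).
I_min = 140×50.5³/12 = 1.503×10^6 mm⁴
I = 1.503×10^6 mm⁴ = 1.503×10^-6 m⁴
Effective length L_e = K·L = 0.5 × 1.58 = 0.7900 m
P_cr = π²EI / L_e² = π² × 157×10⁹ × 1.503×10^-6 / 0.7900² = 3.730×10^6 N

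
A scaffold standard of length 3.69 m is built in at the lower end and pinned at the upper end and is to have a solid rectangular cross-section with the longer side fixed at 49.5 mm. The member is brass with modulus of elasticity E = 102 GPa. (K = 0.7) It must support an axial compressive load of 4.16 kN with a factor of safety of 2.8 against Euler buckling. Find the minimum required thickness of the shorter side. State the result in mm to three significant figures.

b ≈ 26.5 mm

Required P_cr = n·P = 2.8 × 4.16 = 11.65 kN
L_e = K·L = 0.7 × 3.69 = 2.583 m
Required I = P_cr·L_e²/(π²E) = 1.165×10^4 × 2.583² / (π² × 1.02×10^11) = 7.720×10^-8 m⁴
I_req = 7.720×10^4 mm⁴
Rectangle, weak axis: I_min = h·b³/12 with h = 49.5 mm fixed  ⇒  b = (12I/h)^(1/3) = 26.5 mm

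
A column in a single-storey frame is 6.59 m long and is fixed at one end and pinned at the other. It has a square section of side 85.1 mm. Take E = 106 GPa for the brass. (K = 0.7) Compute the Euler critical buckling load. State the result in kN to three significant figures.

P_cr ≈ 215 kN

I = a⁴/12 = 85.1⁴/12 = 4.371×10^6 mm⁴
I = 4.371×10^6 mm⁴ = 4.371×10^-6 m⁴
Effective length L_e = K·L = 0.7 × 6.59 = 4.613 m
P_cr = π²EI / L_e² = π² × 106×10⁹ × 4.371×10^-6 / 4.613² = 2.149×10^5 N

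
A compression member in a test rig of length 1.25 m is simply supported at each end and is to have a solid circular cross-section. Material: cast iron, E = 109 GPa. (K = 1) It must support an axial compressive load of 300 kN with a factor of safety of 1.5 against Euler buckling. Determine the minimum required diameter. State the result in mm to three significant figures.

d ≈ 60.4 mm

Required P_cr = n·P = 1.5 × 300 = 450.0 kN
L_e = K·L = 1 × 1.25 = 1.250 m
Required I = P_cr·L_e²/(π²E) = 4.500×10^5 × 1.250² / (π² × 1.09×10^11) = 6.536×10^-7 m⁴
I_req = 6.536×10^5 mm⁴
Solid circle: I = πd⁴/64  ⇒  d = (64I/π)^(1/4) = (64×6.536×10^5/π)^(1/4) = 60.4 mm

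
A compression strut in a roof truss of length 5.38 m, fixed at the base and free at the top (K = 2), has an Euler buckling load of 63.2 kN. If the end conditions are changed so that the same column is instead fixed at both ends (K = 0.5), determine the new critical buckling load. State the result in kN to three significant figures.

P_cr ≈ 1010 kN

P_cr ∝ 1/K², so P_cr,new = P_cr,old × (K_old/K_new)² = 63.2 × (2/0.5)²
= 63.2 × 16.00 = 1010 kN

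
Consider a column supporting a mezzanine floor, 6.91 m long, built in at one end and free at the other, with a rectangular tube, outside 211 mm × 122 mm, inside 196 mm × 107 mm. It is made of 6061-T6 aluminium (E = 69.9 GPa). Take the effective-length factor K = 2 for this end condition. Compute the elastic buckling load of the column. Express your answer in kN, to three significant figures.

Weak-axis I_min = (h_o·b_o³ − h_i·b_i³)/12 with b_o = 122, b_i = 107.0 mm (shorter outer/inner sides).
I_min = (211×122³ − 196.0×107.0³)/12 = 1.192×10^7 mm⁴
I = 1.192×10^7 mm⁴ = 1.192×10^-5 m⁴
Effective length L_e = K·L = 2 × 6.91 = 13.82 m
P_cr = π²EI / L_e² = π² × 69.9×10⁹ × 1.192×10^-5 / 13.82² = 4.305×10^4 N

P_cr ≈ 43.1 kN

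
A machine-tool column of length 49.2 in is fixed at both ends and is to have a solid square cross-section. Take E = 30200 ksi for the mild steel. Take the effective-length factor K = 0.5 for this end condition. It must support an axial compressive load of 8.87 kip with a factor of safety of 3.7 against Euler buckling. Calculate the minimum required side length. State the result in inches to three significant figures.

Required P_cr = n·P = 3.7 × 8.87 = 32.82 kip
L_e = K·L = 0.5 × 49.2 = 24.60 in
Required I = P_cr·L_e²/(π²E) = 3.282×10^4 × 24.60² / (π² × 3.02×10^7) = 6.663×10^-2 in⁴
Solid square: I = a⁴/12  ⇒  a = (12I)^(1/4) = (12×6.663×10^-2)^(1/4) = 0.946 in

a ≈ 0.946 in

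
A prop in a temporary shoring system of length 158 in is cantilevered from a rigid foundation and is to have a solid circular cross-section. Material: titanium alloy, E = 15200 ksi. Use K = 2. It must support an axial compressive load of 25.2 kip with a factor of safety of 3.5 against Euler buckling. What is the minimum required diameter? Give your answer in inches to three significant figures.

Required P_cr = n·P = 3.5 × 25.2 = 88.20 kip
L_e = K·L = 2 × 158 = 316.0 in
Required I = P_cr·L_e²/(π²E) = 8.820×10^4 × 316.0² / (π² × 1.52×10^7) = 58.71 in⁴
Solid circle: I = πd⁴/64  ⇒  d = (64I/π)^(1/4) = (64×58.71/π)^(1/4) = 5.88 in

d ≈ 5.88 in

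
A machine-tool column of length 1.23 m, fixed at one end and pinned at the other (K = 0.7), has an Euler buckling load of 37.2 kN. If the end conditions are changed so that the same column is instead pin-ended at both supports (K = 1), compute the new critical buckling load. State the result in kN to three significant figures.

P_cr ∝ 1/K², so P_cr,new = P_cr,old × (K_old/K_new)² = 37.2 × (0.7/1)²
= 37.2 × 0.4900 = 18.2 kN

P_cr ≈ 18.2 kN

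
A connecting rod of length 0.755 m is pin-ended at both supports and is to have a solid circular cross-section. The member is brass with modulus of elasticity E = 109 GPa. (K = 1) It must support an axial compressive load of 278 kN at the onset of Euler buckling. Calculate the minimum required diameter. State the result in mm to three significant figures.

d ≈ 41.6 mm

L_e = K·L = 1 × 0.755 = 0.7550 m
Required I = P_cr·L_e²/(π²E) = 2.780×10^5 × 0.7550² / (π² × 1.09×10^11) = 1.473×10^-7 m⁴
I_req = 1.473×10^5 mm⁴
Solid circle: I = πd⁴/64  ⇒  d = (64I/π)^(1/4) = (64×1.473×10^5/π)^(1/4) = 41.6 mm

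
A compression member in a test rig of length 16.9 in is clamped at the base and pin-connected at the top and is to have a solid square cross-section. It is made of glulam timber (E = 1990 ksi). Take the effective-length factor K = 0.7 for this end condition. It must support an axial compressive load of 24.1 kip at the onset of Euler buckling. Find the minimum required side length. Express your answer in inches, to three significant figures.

a ≈ 1.20 in

L_e = K·L = 0.7 × 16.9 = 11.83 in
Required I = P_cr·L_e²/(π²E) = 2.410×10^4 × 11.83² / (π² × 1.99×10^6) = 0.1717 in⁴
Solid square: I = a⁴/12  ⇒  a = (12I)^(1/4) = (12×0.1717)^(1/4) = 1.20 in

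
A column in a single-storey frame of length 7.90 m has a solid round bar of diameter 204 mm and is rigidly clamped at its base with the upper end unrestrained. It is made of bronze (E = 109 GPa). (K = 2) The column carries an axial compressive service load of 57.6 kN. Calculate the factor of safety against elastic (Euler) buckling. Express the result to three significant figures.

I = πd⁴/64 = π×204⁴/64 = 8.501×10^7 mm⁴
I = 8.501×10^7 mm⁴ = 8.501×10^-5 m⁴
Effective length L_e = K·L = 2 × 7.90 = 15.80 m
P_cr = π²EI / L_e² = π² × 109×10⁹ × 8.501×10^-5 / 15.80² = 3.664×10^5 N
Factor of safety n = P_cr / P = 366.36 / 57.6 = 6.36

n ≈ 6.36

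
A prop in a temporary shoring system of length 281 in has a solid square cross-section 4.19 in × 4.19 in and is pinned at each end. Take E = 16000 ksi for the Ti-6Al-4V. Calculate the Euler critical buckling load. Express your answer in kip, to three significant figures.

I = a⁴/12 = 4.19⁴/12 = 25.68 in⁴
Effective length L_e = K·L = 1 × 281 = 281.0 in
P_cr = π²EI / L_e² = π² × 16000×10³ × 25.68 / 281.0² = 5.137×10^4 lb

P_cr ≈ 51.4 kip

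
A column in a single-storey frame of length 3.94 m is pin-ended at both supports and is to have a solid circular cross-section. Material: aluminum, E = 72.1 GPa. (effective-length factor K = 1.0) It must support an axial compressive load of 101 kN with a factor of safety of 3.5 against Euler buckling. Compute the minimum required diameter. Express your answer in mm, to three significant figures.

d ≈ 112 mm

Required P_cr = n·P = 3.5 × 101 = 353.5 kN
L_e = K·L = 1 × 3.94 = 3.940 m
Required I = P_cr·L_e²/(π²E) = 3.535×10^5 × 3.940² / (π² × 7.21×10^10) = 7.712×10^-6 m⁴
I_req = 7.712×10^6 mm⁴
Solid circle: I = πd⁴/64  ⇒  d = (64I/π)^(1/4) = (64×7.712×10^6/π)^(1/4) = 112 mm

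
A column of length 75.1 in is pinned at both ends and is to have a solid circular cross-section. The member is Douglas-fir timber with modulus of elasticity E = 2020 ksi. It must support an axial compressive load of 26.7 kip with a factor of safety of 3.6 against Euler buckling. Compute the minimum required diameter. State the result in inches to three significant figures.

d ≈ 4.85 in

Required P_cr = n·P = 3.6 × 26.7 = 96.12 kip
L_e = K·L = 1 × 75.1 = 75.10 in
Required I = P_cr·L_e²/(π²E) = 9.612×10^4 × 75.10² / (π² × 2.02×10^6) = 27.19 in⁴
Solid circle: I = πd⁴/64  ⇒  d = (64I/π)^(1/4) = (64×27.19/π)^(1/4) = 4.85 in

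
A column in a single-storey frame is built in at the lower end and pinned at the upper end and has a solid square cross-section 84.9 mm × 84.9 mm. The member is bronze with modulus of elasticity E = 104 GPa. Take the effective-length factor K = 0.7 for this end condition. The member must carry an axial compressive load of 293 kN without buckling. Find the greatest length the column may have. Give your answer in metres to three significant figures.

L_max ≈ 5.56 m

I = a⁴/12 = 84.9⁴/12 = 4.330×10^6 mm⁴
I = 4.330×10^-6 m⁴
At the buckling limit P_cr = P = 2.930×10^5 N
From P_cr = π²EI/(K·L)²:  L = (1/K)·√(π²EI/P_cr) = (1/0.7)·√(π²×1.04×10^11×4.330×10^-6/2.930×10^5)
L = 5.56 m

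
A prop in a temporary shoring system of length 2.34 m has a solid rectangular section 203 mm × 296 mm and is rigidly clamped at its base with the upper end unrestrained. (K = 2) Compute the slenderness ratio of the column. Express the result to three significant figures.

λ ≈ 79.9

Buckling occurs about the weak axis: I_min = h·b³/12 with b = 203 mm (the shorter side).
I_min = 296×203³/12 = 2.063×10^8 mm⁴
A = 6.009×10^4 mm²;  r_min = √(I/A) = √(2.063×10^8/6.009×10^4) = 58.60 mm
L_e = K·L = 2 × 2.34 m = 4.680 m = 4680.0 mm
λ = L_e / r_min = 4680.0 / 58.60 = 79.9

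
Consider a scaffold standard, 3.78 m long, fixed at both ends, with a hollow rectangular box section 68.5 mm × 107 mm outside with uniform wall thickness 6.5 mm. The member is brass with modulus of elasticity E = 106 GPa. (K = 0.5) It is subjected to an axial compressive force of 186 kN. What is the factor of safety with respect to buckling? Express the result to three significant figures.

Inner dimensions: h_i = 107 − 2×6.5 = 94.00 mm, b_i = 68.5 − 2×6.5 = 55.50 mm
Weak-axis I_min = (h_o·b_o³ − h_i·b_i³)/12 with b_o = 68.5, b_i = 55.50 mm (shorter outer/inner sides).
I_min = (107×68.5³ − 94.00×55.50³)/12 = 1.527×10^6 mm⁴
I = 1.527×10^6 mm⁴ = 1.527×10^-6 m⁴
Effective length L_e = K·L = 0.5 × 3.78 = 1.890 m
P_cr = π²EI / L_e² = π² × 106×10⁹ × 1.527×10^-6 / 1.890² = 4.472×10^5 N
Factor of safety n = P_cr / P = 447.18 / 186 = 2.40

n ≈ 2.40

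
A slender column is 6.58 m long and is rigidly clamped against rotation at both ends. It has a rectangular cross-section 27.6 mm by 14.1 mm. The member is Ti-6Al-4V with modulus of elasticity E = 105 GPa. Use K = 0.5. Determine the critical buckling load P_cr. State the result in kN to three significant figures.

P_cr ≈ 0.617 kN

Buckling occurs about the weak axis: I_min = h·b³/12 with b = 14.1 mm (the shorter side).
I_min = 27.6×14.1³/12 = 6.447×10^3 mm⁴
I = 6.447×10^3 mm⁴ = 6.447×10^-9 m⁴
Effective length L_e = K·L = 0.5 × 6.58 = 3.290 m
P_cr = π²EI / L_e² = π² × 105×10⁹ × 6.447×10^-9 / 3.290² = 617.3 N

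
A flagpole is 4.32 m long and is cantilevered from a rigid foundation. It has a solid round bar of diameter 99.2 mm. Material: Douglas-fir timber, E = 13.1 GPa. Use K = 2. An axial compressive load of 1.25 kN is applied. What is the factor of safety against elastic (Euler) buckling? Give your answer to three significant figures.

n ≈ 6.59

I = πd⁴/64 = π×99.2⁴/64 = 4.754×10^6 mm⁴
I = 4.754×10^6 mm⁴ = 4.754×10^-6 m⁴
Effective length L_e = K·L = 2 × 4.32 = 8.640 m
P_cr = π²EI / L_e² = π² × 13.1×10⁹ × 4.754×10^-6 / 8.640² = 8.233×10^3 N
Factor of safety n = P_cr / P = 8.2330 / 1.25 = 6.59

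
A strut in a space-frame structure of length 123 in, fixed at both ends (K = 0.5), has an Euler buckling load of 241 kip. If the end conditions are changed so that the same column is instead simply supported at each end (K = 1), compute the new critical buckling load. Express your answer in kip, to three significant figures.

P_cr ∝ 1/K², so P_cr,new = P_cr,old × (K_old/K_new)² = 241 × (0.5/1)²
= 241 × 0.2500 = 60.2 kip

P_cr ≈ 60.2 kip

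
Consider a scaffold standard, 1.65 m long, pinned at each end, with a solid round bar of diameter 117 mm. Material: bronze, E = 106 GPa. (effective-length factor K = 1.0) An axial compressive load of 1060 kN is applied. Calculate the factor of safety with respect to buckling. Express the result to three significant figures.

I = πd⁴/64 = π×117⁴/64 = 9.198×10^6 mm⁴
I = 9.198×10^6 mm⁴ = 9.198×10^-6 m⁴
Effective length L_e = K·L = 1 × 1.65 = 1.650 m
P_cr = π²EI / L_e² = π² × 106×10⁹ × 9.198×10^-6 / 1.650² = 3.535×10^6 N
Factor of safety n = P_cr / P = 3534.7 / 1060 = 3.33

n ≈ 3.33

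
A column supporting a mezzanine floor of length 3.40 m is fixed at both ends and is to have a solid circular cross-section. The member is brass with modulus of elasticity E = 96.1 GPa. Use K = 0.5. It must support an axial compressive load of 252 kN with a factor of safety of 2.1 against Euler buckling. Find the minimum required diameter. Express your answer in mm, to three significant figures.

d ≈ 75.7 mm

Required P_cr = n·P = 2.1 × 252 = 529.2 kN
L_e = K·L = 0.5 × 3.40 = 1.700 m
Required I = P_cr·L_e²/(π²E) = 5.292×10^5 × 1.700² / (π² × 9.61×10^10) = 1.612×10^-6 m⁴
I_req = 1.612×10^6 mm⁴
Solid circle: I = πd⁴/64  ⇒  d = (64I/π)^(1/4) = (64×1.612×10^6/π)^(1/4) = 75.7 mm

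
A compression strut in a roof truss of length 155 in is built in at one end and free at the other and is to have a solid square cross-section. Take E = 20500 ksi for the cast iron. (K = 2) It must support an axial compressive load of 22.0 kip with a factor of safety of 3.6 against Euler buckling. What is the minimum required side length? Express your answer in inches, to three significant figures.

a ≈ 4.61 in

Required P_cr = n·P = 3.6 × 22.0 = 79.20 kip
L_e = K·L = 2 × 155 = 310.0 in
Required I = P_cr·L_e²/(π²E) = 7.920×10^4 × 310.0² / (π² × 2.05×10^7) = 37.62 in⁴
Solid square: I = a⁴/12  ⇒  a = (12I)^(1/4) = (12×37.62)^(1/4) = 4.61 in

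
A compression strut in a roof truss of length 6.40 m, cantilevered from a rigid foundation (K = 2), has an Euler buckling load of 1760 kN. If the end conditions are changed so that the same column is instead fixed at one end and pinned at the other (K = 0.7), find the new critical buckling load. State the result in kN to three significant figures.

P_cr ∝ 1/K², so P_cr,new = P_cr,old × (K_old/K_new)² = 1760 × (2/0.7)²
= 1760 × 8.163 = 14400 kN

P_cr ≈ 14400 kN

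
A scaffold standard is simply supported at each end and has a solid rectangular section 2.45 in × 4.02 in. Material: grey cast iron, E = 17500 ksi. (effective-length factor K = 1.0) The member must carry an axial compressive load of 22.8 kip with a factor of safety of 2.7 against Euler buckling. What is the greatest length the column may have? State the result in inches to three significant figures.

L_max ≈ 118 in

Buckling occurs about the weak axis: I_min = h·b³/12 with b = 2.45 in (the shorter side).
I_min = 4.02×2.45³/12 = 4.927 in⁴
Required critical load P_cr = n·P = 2.7 × 22.8 = 61.56 kip = 6.156×10^4 lb
From P_cr = π²EI/(K·L)²:  L = (1/K)·√(π²EI/P_cr) = (1/1)·√(π²×1.75×10^7×4.927/6.156×10^4)
L = 118 in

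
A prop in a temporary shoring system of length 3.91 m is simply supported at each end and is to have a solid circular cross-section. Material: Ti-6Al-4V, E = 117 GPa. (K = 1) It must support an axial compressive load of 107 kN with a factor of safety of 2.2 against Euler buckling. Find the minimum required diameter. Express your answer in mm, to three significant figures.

d ≈ 89.3 mm

Required P_cr = n·P = 2.2 × 107 = 235.4 kN
L_e = K·L = 1 × 3.91 = 3.910 m
Required I = P_cr·L_e²/(π²E) = 2.354×10^5 × 3.910² / (π² × 1.17×10^11) = 3.117×10^-6 m⁴
I_req = 3.117×10^6 mm⁴
Solid circle: I = πd⁴/64  ⇒  d = (64I/π)^(1/4) = (64×3.117×10^6/π)^(1/4) = 89.3 mm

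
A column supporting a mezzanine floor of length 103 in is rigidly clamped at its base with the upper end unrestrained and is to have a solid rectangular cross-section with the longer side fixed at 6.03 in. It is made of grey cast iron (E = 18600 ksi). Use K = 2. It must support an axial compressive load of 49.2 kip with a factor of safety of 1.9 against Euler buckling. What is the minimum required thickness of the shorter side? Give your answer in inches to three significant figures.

Required P_cr = n·P = 1.9 × 49.2 = 93.48 kip
L_e = K·L = 2 × 103 = 206.0 in
Required I = P_cr·L_e²/(π²E) = 9.348×10^4 × 206.0² / (π² × 1.86×10^7) = 21.61 in⁴
Rectangle, weak axis: I_min = h·b³/12 with h = 6.03 in fixed  ⇒  b = (12I/h)^(1/3) = 3.50 in

b ≈ 3.50 in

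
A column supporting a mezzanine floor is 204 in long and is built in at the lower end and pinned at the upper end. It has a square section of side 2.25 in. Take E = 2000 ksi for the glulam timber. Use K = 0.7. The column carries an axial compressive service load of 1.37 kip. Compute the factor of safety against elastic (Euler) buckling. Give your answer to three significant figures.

I = a⁴/12 = 2.25⁴/12 = 2.136 in⁴
Effective length L_e = K·L = 0.7 × 204 = 142.8 in
P_cr = π²EI / L_e² = π² × 2000×10³ × 2.136 / 142.8² = 2.067×10^3 lb
Factor of safety n = P_cr / P = 2.0674 / 1.37 = 1.51

n ≈ 1.51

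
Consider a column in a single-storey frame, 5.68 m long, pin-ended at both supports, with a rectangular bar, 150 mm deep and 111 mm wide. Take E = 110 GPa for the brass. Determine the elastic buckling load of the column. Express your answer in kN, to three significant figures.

P_cr ≈ 575 kN

Buckling occurs about the weak axis: I_min = h·b³/12 with b = 111 mm (the shorter side).
I_min = 150×111³/12 = 1.710×10^7 mm⁴
I = 1.710×10^7 mm⁴ = 1.710×10^-5 m⁴
Effective length L_e = K·L = 1 × 5.68 = 5.680 m
P_cr = π²EI / L_e² = π² × 110×10⁹ × 1.710×10^-5 / 5.680² = 5.753×10^5 N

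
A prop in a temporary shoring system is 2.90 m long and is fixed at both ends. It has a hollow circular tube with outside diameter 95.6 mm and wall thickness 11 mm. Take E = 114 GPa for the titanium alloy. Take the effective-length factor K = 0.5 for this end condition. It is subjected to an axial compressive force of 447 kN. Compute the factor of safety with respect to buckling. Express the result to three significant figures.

n ≈ 3.18

Inner diameter d_i = 95.6 − 2×11 = 73.60 mm
I = π(d_o⁴ − d_i⁴)/64 = π(95.6⁴ − 73.60⁴)/64 = 2.660×10^6 mm⁴
I = 2.660×10^6 mm⁴ = 2.660×10^-6 m⁴
Effective length L_e = K·L = 0.5 × 2.90 = 1.450 m
P_cr = π²EI / L_e² = π² × 114×10⁹ × 2.660×10^-6 / 1.450² = 1.423×10^6 N
Factor of safety n = P_cr / P = 1423.4 / 447 = 3.18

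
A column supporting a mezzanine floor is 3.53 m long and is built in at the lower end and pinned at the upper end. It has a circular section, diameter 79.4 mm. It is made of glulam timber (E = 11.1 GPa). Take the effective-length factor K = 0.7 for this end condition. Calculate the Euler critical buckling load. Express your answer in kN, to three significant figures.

I = πd⁴/64 = π×79.4⁴/64 = 1.951×10^6 mm⁴
I = 1.951×10^6 mm⁴ = 1.951×10^-6 m⁴
Effective length L_e = K·L = 0.7 × 3.53 = 2.471 m
P_cr = π²EI / L_e² = π² × 11.1×10⁹ × 1.951×10^-6 / 2.471² = 3.500×10^4 N

P_cr ≈ 35.0 kN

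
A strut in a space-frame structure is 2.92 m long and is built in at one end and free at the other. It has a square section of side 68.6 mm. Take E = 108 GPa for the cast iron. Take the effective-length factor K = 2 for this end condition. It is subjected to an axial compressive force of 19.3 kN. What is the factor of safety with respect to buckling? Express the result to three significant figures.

I = a⁴/12 = 68.6⁴/12 = 1.846×10^6 mm⁴
I = 1.846×10^6 mm⁴ = 1.846×10^-6 m⁴
Effective length L_e = K·L = 2 × 2.92 = 5.840 m
P_cr = π²EI / L_e² = π² × 108×10⁹ × 1.846×10^-6 / 5.840² = 5.768×10^4 N
Factor of safety n = P_cr / P = 57.678 / 19.3 = 2.99

n ≈ 2.99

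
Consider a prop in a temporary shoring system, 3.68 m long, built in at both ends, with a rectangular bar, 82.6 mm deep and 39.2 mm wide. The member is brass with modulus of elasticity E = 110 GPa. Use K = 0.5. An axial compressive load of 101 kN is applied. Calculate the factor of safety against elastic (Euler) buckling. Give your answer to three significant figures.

Buckling occurs about the weak axis: I_min = h·b³/12 with b = 39.2 mm (the shorter side).
I_min = 82.6×39.2³/12 = 4.146×10^5 mm⁴
I = 4.146×10^5 mm⁴ = 4.146×10^-7 m⁴
Effective length L_e = K·L = 0.5 × 3.68 = 1.840 m
P_cr = π²EI / L_e² = π² × 110×10⁹ × 4.146×10^-7 / 1.840² = 1.330×10^5 N
Factor of safety n = P_cr / P = 132.96 / 101 = 1.32

n ≈ 1.32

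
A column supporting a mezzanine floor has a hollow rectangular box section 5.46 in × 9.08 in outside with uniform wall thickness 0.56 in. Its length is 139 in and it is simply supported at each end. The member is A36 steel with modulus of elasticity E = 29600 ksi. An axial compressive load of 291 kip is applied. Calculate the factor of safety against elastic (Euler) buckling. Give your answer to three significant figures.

Inner dimensions: h_i = 9.08 − 2×0.56 = 7.960 in, b_i = 5.46 − 2×0.56 = 4.340 in
Weak-axis I_min = (h_o·b_o³ − h_i·b_i³)/12 with b_o = 5.46, b_i = 4.340 in (shorter outer/inner sides).
I_min = (9.08×5.46³ − 7.960×4.340³)/12 = 68.94 in⁴
Effective length L_e = K·L = 1 × 139 = 139.0 in
P_cr = π²EI / L_e² = π² × 29600×10³ × 68.94 / 139.0² = 1.042×10^6 lb
Factor of safety n = P_cr / P = 1042.4 / 291 = 3.58

n ≈ 3.58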